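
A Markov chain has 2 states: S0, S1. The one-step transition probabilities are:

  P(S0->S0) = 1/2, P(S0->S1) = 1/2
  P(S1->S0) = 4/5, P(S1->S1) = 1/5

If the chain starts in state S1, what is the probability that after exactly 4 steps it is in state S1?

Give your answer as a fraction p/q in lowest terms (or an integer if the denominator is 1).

Answer: 487/1250

Derivation:
Computing P^4 by repeated multiplication:
P^1 =
  S0: [1/2, 1/2]
  S1: [4/5, 1/5]
P^2 =
  S0: [13/20, 7/20]
  S1: [14/25, 11/25]
P^3 =
  S0: [121/200, 79/200]
  S1: [79/125, 46/125]
P^4 =
  S0: [1237/2000, 763/2000]
  S1: [763/1250, 487/1250]

(P^4)[S1 -> S1] = 487/1250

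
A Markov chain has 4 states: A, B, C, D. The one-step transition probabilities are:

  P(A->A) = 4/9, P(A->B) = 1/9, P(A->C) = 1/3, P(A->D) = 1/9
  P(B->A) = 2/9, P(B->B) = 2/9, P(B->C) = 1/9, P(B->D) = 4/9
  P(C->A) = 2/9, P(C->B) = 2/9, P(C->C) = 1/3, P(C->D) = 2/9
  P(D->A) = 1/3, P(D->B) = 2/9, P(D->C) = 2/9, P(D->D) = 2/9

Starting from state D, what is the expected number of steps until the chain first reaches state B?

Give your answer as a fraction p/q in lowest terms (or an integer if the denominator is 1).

Answer: 65/12

Derivation:
Let h_i = expected steps to first reach B from state i.
Boundary: h_B = 0.
First-step equations for the other states:
  h_A = 1 + 4/9*h_A + 1/9*h_B + 1/3*h_C + 1/9*h_D
  h_C = 1 + 2/9*h_A + 2/9*h_B + 1/3*h_C + 2/9*h_D
  h_D = 1 + 1/3*h_A + 2/9*h_B + 2/9*h_C + 2/9*h_D

Substituting h_B = 0 and rearranging gives the linear system (I - Q) h = 1:
  [5/9, -1/3, -1/9] . (h_A, h_C, h_D) = 1
  [-2/9, 2/3, -2/9] . (h_A, h_C, h_D) = 1
  [-1/3, -2/9, 7/9] . (h_A, h_C, h_D) = 1

Solving yields:
  h_A = 73/12
  h_C = 16/3
  h_D = 65/12

Starting state is D, so the expected hitting time is h_D = 65/12.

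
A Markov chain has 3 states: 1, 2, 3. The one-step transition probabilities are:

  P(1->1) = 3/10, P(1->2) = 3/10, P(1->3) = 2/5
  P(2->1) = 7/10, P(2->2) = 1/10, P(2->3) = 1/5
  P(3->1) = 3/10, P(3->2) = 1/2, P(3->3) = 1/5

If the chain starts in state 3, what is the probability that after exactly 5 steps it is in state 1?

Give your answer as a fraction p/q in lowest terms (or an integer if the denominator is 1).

Answer: 2623/6250

Derivation:
Computing P^5 by repeated multiplication:
P^1 =
  1: [3/10, 3/10, 2/5]
  2: [7/10, 1/10, 1/5]
  3: [3/10, 1/2, 1/5]
P^2 =
  1: [21/50, 8/25, 13/50]
  2: [17/50, 8/25, 17/50]
  3: [1/2, 6/25, 13/50]
P^3 =
  1: [107/250, 36/125, 71/250]
  2: [107/250, 38/125, 67/250]
  3: [99/250, 38/125, 3/10]
P^4 =
  1: [519/1250, 187/625, 357/1250]
  2: [527/1250, 183/625, 357/1250]
  3: [527/1250, 187/625, 349/1250]
P^5 =
  1: [2623/6250, 929/3125, 1769/6250]
  2: [2607/6250, 933/3125, 1777/6250]
  3: [2623/6250, 37/125, 1777/6250]

(P^5)[3 -> 1] = 2623/6250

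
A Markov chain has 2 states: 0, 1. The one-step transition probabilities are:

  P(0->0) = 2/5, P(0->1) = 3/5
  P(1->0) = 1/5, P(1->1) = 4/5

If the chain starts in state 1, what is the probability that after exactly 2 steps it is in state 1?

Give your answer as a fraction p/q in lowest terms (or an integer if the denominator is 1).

Answer: 19/25

Derivation:
Computing P^2 by repeated multiplication:
P^1 =
  0: [2/5, 3/5]
  1: [1/5, 4/5]
P^2 =
  0: [7/25, 18/25]
  1: [6/25, 19/25]

(P^2)[1 -> 1] = 19/25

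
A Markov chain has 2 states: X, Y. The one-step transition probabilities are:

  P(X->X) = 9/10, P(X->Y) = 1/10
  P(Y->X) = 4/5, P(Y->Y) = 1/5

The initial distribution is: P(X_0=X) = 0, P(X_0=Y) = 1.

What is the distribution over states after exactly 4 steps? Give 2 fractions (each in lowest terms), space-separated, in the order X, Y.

Answer: 1111/1250 139/1250

Derivation:
Propagating the distribution step by step (d_{t+1} = d_t * P):
d_0 = (X=0, Y=1)
  d_1[X] = 0*9/10 + 1*4/5 = 4/5
  d_1[Y] = 0*1/10 + 1*1/5 = 1/5
d_1 = (X=4/5, Y=1/5)
  d_2[X] = 4/5*9/10 + 1/5*4/5 = 22/25
  d_2[Y] = 4/5*1/10 + 1/5*1/5 = 3/25
d_2 = (X=22/25, Y=3/25)
  d_3[X] = 22/25*9/10 + 3/25*4/5 = 111/125
  d_3[Y] = 22/25*1/10 + 3/25*1/5 = 14/125
d_3 = (X=111/125, Y=14/125)
  d_4[X] = 111/125*9/10 + 14/125*4/5 = 1111/1250
  d_4[Y] = 111/125*1/10 + 14/125*1/5 = 139/1250
d_4 = (X=1111/1250, Y=139/1250)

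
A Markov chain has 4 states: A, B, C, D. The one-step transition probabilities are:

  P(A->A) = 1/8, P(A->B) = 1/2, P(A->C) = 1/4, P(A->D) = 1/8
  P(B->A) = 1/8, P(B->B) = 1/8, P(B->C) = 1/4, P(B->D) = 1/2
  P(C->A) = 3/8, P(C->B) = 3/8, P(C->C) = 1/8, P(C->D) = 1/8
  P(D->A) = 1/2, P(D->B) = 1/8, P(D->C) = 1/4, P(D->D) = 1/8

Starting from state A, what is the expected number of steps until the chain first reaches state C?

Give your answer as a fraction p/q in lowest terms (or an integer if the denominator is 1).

Let h_i = expected steps to first reach C from state i.
Boundary: h_C = 0.
First-step equations for the other states:
  h_A = 1 + 1/8*h_A + 1/2*h_B + 1/4*h_C + 1/8*h_D
  h_B = 1 + 1/8*h_A + 1/8*h_B + 1/4*h_C + 1/2*h_D
  h_D = 1 + 1/2*h_A + 1/8*h_B + 1/4*h_C + 1/8*h_D

Substituting h_C = 0 and rearranging gives the linear system (I - Q) h = 1:
  [7/8, -1/2, -1/8] . (h_A, h_B, h_D) = 1
  [-1/8, 7/8, -1/2] . (h_A, h_B, h_D) = 1
  [-1/2, -1/8, 7/8] . (h_A, h_B, h_D) = 1

Solving yields:
  h_A = 4
  h_B = 4
  h_D = 4

Starting state is A, so the expected hitting time is h_A = 4.

Answer: 4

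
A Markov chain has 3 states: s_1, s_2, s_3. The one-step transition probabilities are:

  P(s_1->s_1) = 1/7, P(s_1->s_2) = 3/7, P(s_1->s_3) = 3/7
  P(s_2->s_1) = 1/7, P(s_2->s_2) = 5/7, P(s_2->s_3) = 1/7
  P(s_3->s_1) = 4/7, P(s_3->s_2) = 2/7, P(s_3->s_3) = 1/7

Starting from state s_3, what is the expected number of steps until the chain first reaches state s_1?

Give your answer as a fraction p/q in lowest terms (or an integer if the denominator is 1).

Let h_i = expected steps to first reach s_1 from state i.
Boundary: h_s_1 = 0.
First-step equations for the other states:
  h_s_2 = 1 + 1/7*h_s_1 + 5/7*h_s_2 + 1/7*h_s_3
  h_s_3 = 1 + 4/7*h_s_1 + 2/7*h_s_2 + 1/7*h_s_3

Substituting h_s_1 = 0 and rearranging gives the linear system (I - Q) h = 1:
  [2/7, -1/7] . (h_s_2, h_s_3) = 1
  [-2/7, 6/7] . (h_s_2, h_s_3) = 1

Solving yields:
  h_s_2 = 49/10
  h_s_3 = 14/5

Starting state is s_3, so the expected hitting time is h_s_3 = 14/5.

Answer: 14/5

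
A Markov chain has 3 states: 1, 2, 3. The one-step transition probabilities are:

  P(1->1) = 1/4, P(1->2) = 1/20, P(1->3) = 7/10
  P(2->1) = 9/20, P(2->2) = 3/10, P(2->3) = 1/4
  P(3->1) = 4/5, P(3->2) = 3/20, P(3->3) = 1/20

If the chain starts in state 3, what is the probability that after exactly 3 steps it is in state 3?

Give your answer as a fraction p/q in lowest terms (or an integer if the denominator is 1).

Answer: 2147/8000

Derivation:
Computing P^3 by repeated multiplication:
P^1 =
  1: [1/4, 1/20, 7/10]
  2: [9/20, 3/10, 1/4]
  3: [4/5, 3/20, 1/20]
P^2 =
  1: [129/200, 53/400, 89/400]
  2: [179/400, 3/20, 161/400]
  3: [123/400, 37/400, 3/5]
P^3 =
  1: [3191/8000, 843/8000, 1983/4000]
  2: [4011/8000, 511/4000, 2967/8000]
  3: [1197/2000, 213/1600, 2147/8000]

(P^3)[3 -> 3] = 2147/8000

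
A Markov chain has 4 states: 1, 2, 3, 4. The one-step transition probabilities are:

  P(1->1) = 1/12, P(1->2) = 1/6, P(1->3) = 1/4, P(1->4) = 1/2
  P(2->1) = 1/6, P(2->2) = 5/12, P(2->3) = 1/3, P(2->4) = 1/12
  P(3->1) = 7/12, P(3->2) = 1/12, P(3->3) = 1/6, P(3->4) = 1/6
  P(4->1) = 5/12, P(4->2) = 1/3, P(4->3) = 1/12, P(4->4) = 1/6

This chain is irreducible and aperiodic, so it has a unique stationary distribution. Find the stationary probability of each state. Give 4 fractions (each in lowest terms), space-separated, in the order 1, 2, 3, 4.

The stationary distribution satisfies pi = pi * P, i.e.:
  pi_1 = 1/12*pi_1 + 1/6*pi_2 + 7/12*pi_3 + 5/12*pi_4
  pi_2 = 1/6*pi_1 + 5/12*pi_2 + 1/12*pi_3 + 1/3*pi_4
  pi_3 = 1/4*pi_1 + 1/3*pi_2 + 1/6*pi_3 + 1/12*pi_4
  pi_4 = 1/2*pi_1 + 1/12*pi_2 + 1/6*pi_3 + 1/6*pi_4
with normalization: pi_1 + pi_2 + pi_3 + pi_4 = 1.

Using the first 3 balance equations plus normalization, the linear system A*pi = b is:
  [-11/12, 1/6, 7/12, 5/12] . pi = 0
  [1/6, -7/12, 1/12, 1/3] . pi = 0
  [1/4, 1/3, -5/6, 1/12] . pi = 0
  [1, 1, 1, 1] . pi = 1

Solving yields:
  pi_1 = 573/1964
  pi_2 = 124/491
  pi_3 = 209/982
  pi_4 = 477/1964

Verification (pi * P):
  573/1964*1/12 + 124/491*1/6 + 209/982*7/12 + 477/1964*5/12 = 573/1964 = pi_1  (ok)
  573/1964*1/6 + 124/491*5/12 + 209/982*1/12 + 477/1964*1/3 = 124/491 = pi_2  (ok)
  573/1964*1/4 + 124/491*1/3 + 209/982*1/6 + 477/1964*1/12 = 209/982 = pi_3  (ok)
  573/1964*1/2 + 124/491*1/12 + 209/982*1/6 + 477/1964*1/6 = 477/1964 = pi_4  (ok)

Answer: 573/1964 124/491 209/982 477/1964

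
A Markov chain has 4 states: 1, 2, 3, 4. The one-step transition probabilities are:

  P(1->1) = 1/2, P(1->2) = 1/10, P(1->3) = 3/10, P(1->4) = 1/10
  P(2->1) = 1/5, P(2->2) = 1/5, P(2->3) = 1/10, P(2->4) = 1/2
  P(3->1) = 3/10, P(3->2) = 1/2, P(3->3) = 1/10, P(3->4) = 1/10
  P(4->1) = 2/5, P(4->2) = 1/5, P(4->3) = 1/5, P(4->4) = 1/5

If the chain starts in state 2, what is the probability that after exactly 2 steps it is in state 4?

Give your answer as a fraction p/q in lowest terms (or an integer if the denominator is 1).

Answer: 23/100

Derivation:
Computing P^2 by repeated multiplication:
P^1 =
  1: [1/2, 1/10, 3/10, 1/10]
  2: [1/5, 1/5, 1/10, 1/2]
  3: [3/10, 1/2, 1/10, 1/10]
  4: [2/5, 1/5, 1/5, 1/5]
P^2 =
  1: [2/5, 6/25, 21/100, 3/20]
  2: [37/100, 21/100, 19/100, 23/100]
  3: [8/25, 1/5, 17/100, 31/100]
  4: [19/50, 11/50, 1/5, 1/5]

(P^2)[2 -> 4] = 23/100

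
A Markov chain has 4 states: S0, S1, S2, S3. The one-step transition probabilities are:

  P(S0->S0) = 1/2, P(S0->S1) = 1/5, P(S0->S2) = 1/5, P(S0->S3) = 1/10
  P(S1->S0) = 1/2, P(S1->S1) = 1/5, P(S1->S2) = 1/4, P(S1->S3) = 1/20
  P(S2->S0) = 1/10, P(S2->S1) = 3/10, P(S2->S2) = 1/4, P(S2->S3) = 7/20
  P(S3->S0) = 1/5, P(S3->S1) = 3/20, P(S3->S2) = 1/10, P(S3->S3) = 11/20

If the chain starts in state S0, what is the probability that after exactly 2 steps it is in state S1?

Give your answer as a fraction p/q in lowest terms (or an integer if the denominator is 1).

Computing P^2 by repeated multiplication:
P^1 =
  S0: [1/2, 1/5, 1/5, 1/10]
  S1: [1/2, 1/5, 1/4, 1/20]
  S2: [1/10, 3/10, 1/4, 7/20]
  S3: [1/5, 3/20, 1/10, 11/20]
P^2 =
  S0: [39/100, 43/200, 21/100, 37/200]
  S1: [77/200, 89/400, 87/400, 7/40]
  S2: [59/200, 83/400, 77/400, 61/200]
  S3: [59/200, 73/400, 63/400, 73/200]

(P^2)[S0 -> S1] = 43/200

Answer: 43/200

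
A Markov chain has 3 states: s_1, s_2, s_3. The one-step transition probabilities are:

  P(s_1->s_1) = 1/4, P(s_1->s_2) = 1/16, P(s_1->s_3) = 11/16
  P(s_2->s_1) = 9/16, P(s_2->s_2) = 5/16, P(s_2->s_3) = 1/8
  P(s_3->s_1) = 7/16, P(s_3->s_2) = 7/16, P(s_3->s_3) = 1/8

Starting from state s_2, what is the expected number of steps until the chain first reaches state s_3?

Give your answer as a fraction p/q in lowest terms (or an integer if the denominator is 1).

Let h_i = expected steps to first reach s_3 from state i.
Boundary: h_s_3 = 0.
First-step equations for the other states:
  h_s_1 = 1 + 1/4*h_s_1 + 1/16*h_s_2 + 11/16*h_s_3
  h_s_2 = 1 + 9/16*h_s_1 + 5/16*h_s_2 + 1/8*h_s_3

Substituting h_s_3 = 0 and rearranging gives the linear system (I - Q) h = 1:
  [3/4, -1/16] . (h_s_1, h_s_2) = 1
  [-9/16, 11/16] . (h_s_1, h_s_2) = 1

Solving yields:
  h_s_1 = 64/41
  h_s_2 = 112/41

Starting state is s_2, so the expected hitting time is h_s_2 = 112/41.

Answer: 112/41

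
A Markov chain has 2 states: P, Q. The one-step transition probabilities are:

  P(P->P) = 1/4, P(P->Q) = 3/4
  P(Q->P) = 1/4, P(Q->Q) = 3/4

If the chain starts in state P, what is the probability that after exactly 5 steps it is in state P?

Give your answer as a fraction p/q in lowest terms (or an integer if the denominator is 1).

Computing P^5 by repeated multiplication:
P^1 =
  P: [1/4, 3/4]
  Q: [1/4, 3/4]
P^2 =
  P: [1/4, 3/4]
  Q: [1/4, 3/4]
P^3 =
  P: [1/4, 3/4]
  Q: [1/4, 3/4]
P^4 =
  P: [1/4, 3/4]
  Q: [1/4, 3/4]
P^5 =
  P: [1/4, 3/4]
  Q: [1/4, 3/4]

(P^5)[P -> P] = 1/4

Answer: 1/4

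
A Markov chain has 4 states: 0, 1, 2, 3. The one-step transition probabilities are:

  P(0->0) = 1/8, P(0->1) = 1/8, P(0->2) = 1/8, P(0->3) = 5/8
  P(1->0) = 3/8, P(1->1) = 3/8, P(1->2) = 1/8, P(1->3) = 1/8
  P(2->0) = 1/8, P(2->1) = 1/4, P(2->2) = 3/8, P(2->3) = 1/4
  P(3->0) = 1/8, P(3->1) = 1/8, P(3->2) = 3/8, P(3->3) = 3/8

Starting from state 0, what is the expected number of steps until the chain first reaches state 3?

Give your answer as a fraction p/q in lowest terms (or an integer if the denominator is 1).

Answer: 144/67

Derivation:
Let h_i = expected steps to first reach 3 from state i.
Boundary: h_3 = 0.
First-step equations for the other states:
  h_0 = 1 + 1/8*h_0 + 1/8*h_1 + 1/8*h_2 + 5/8*h_3
  h_1 = 1 + 3/8*h_0 + 3/8*h_1 + 1/8*h_2 + 1/8*h_3
  h_2 = 1 + 1/8*h_0 + 1/4*h_1 + 3/8*h_2 + 1/4*h_3

Substituting h_3 = 0 and rearranging gives the linear system (I - Q) h = 1:
  [7/8, -1/8, -1/8] . (h_0, h_1, h_2) = 1
  [-3/8, 5/8, -1/8] . (h_0, h_1, h_2) = 1
  [-1/8, -1/4, 5/8] . (h_0, h_1, h_2) = 1

Solving yields:
  h_0 = 144/67
  h_1 = 240/67
  h_2 = 232/67

Starting state is 0, so the expected hitting time is h_0 = 144/67.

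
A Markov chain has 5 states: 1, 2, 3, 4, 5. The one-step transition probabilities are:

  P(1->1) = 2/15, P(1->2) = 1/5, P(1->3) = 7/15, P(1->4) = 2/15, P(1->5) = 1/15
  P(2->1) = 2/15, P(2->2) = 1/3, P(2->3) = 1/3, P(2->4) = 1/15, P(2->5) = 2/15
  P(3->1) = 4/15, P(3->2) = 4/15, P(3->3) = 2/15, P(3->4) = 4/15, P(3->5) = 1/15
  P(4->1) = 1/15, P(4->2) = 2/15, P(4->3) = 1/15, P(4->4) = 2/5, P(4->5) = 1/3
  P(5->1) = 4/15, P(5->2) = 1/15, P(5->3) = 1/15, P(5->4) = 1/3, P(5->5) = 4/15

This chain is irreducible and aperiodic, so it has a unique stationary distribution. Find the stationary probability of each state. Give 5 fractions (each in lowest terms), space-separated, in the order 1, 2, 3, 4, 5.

The stationary distribution satisfies pi = pi * P, i.e.:
  pi_1 = 2/15*pi_1 + 2/15*pi_2 + 4/15*pi_3 + 1/15*pi_4 + 4/15*pi_5
  pi_2 = 1/5*pi_1 + 1/3*pi_2 + 4/15*pi_3 + 2/15*pi_4 + 1/15*pi_5
  pi_3 = 7/15*pi_1 + 1/3*pi_2 + 2/15*pi_3 + 1/15*pi_4 + 1/15*pi_5
  pi_4 = 2/15*pi_1 + 1/15*pi_2 + 4/15*pi_3 + 2/5*pi_4 + 1/3*pi_5
  pi_5 = 1/15*pi_1 + 2/15*pi_2 + 1/15*pi_3 + 1/3*pi_4 + 4/15*pi_5
with normalization: pi_1 + pi_2 + pi_3 + pi_4 + pi_5 = 1.

Using the first 4 balance equations plus normalization, the linear system A*pi = b is:
  [-13/15, 2/15, 4/15, 1/15, 4/15] . pi = 0
  [1/5, -2/3, 4/15, 2/15, 1/15] . pi = 0
  [7/15, 1/3, -13/15, 1/15, 1/15] . pi = 0
  [2/15, 1/15, 4/15, -3/5, 1/3] . pi = 0
  [1, 1, 1, 1, 1] . pi = 1

Solving yields:
  pi_1 = 5697/33956
  pi_2 = 1687/8489
  pi_3 = 6795/33956
  pi_4 = 8493/33956
  pi_5 = 6223/33956

Verification (pi * P):
  5697/33956*2/15 + 1687/8489*2/15 + 6795/33956*4/15 + 8493/33956*1/15 + 6223/33956*4/15 = 5697/33956 = pi_1  (ok)
  5697/33956*1/5 + 1687/8489*1/3 + 6795/33956*4/15 + 8493/33956*2/15 + 6223/33956*1/15 = 1687/8489 = pi_2  (ok)
  5697/33956*7/15 + 1687/8489*1/3 + 6795/33956*2/15 + 8493/33956*1/15 + 6223/33956*1/15 = 6795/33956 = pi_3  (ok)
  5697/33956*2/15 + 1687/8489*1/15 + 6795/33956*4/15 + 8493/33956*2/5 + 6223/33956*1/3 = 8493/33956 = pi_4  (ok)
  5697/33956*1/15 + 1687/8489*2/15 + 6795/33956*1/15 + 8493/33956*1/3 + 6223/33956*4/15 = 6223/33956 = pi_5  (ok)

Answer: 5697/33956 1687/8489 6795/33956 8493/33956 6223/33956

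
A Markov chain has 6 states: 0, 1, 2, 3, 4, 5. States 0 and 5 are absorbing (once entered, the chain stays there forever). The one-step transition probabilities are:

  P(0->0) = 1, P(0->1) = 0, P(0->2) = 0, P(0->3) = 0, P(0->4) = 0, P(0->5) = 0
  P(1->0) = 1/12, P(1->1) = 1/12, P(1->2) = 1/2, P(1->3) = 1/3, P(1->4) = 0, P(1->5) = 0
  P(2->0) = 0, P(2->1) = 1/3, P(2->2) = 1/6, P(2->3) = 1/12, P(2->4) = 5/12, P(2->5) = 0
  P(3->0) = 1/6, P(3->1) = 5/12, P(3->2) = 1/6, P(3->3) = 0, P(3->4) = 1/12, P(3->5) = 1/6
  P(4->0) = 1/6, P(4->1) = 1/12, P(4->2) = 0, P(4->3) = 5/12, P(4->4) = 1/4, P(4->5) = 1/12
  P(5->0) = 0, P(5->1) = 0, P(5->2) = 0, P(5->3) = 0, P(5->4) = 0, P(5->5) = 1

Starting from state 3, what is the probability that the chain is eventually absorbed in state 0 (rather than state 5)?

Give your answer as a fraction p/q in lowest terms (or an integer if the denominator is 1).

Answer: 1361/2278

Derivation:
Let a_i = P(absorbed in 0 | start in state i).
Boundary conditions: a_0 = 1, a_5 = 0.
For each transient state i, a_i = sum_j P(i->j) * a_j:
  a_1 = 1/12*a_0 + 1/12*a_1 + 1/2*a_2 + 1/3*a_3 + 0*a_4 + 0*a_5
  a_2 = 0*a_0 + 1/3*a_1 + 1/6*a_2 + 1/12*a_3 + 5/12*a_4 + 0*a_5
  a_3 = 1/6*a_0 + 5/12*a_1 + 1/6*a_2 + 0*a_3 + 1/12*a_4 + 1/6*a_5
  a_4 = 1/6*a_0 + 1/12*a_1 + 0*a_2 + 5/12*a_3 + 1/4*a_4 + 1/12*a_5

Substituting a_0 = 1 and a_5 = 0, rearrange to (I - Q) a = r where r[i] = P(i -> 0):
  [11/12, -1/2, -1/3, 0] . (a_1, a_2, a_3, a_4) = 1/12
  [-1/3, 5/6, -1/12, -5/12] . (a_1, a_2, a_3, a_4) = 0
  [-5/12, -1/6, 1, -1/12] . (a_1, a_2, a_3, a_4) = 1/6
  [-1/12, 0, -5/12, 3/4] . (a_1, a_2, a_3, a_4) = 1/6

Solving yields:
  a_1 = 1491/2278
  a_2 = 2893/4556
  a_3 = 1361/2278
  a_4 = 42/67

Starting state is 3, so the absorption probability is a_3 = 1361/2278.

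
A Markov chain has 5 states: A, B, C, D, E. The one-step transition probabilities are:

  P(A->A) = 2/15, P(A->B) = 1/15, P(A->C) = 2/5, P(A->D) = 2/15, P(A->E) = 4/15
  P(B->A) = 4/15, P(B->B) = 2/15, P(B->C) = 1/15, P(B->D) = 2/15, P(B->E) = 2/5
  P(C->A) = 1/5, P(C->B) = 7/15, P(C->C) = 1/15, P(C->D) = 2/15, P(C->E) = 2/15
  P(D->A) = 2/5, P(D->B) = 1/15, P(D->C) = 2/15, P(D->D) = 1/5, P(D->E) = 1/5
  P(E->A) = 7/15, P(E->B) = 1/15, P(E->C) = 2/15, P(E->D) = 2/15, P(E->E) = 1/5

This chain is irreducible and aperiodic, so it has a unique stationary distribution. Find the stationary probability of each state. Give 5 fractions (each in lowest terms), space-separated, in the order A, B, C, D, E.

The stationary distribution satisfies pi = pi * P, i.e.:
  pi_A = 2/15*pi_A + 4/15*pi_B + 1/5*pi_C + 2/5*pi_D + 7/15*pi_E
  pi_B = 1/15*pi_A + 2/15*pi_B + 7/15*pi_C + 1/15*pi_D + 1/15*pi_E
  pi_C = 2/5*pi_A + 1/15*pi_B + 1/15*pi_C + 2/15*pi_D + 2/15*pi_E
  pi_D = 2/15*pi_A + 2/15*pi_B + 2/15*pi_C + 1/5*pi_D + 2/15*pi_E
  pi_E = 4/15*pi_A + 2/5*pi_B + 2/15*pi_C + 1/5*pi_D + 1/5*pi_E
with normalization: pi_A + pi_B + pi_C + pi_D + pi_E = 1.

Using the first 4 balance equations plus normalization, the linear system A*pi = b is:
  [-13/15, 4/15, 1/5, 2/5, 7/15] . pi = 0
  [1/15, -13/15, 7/15, 1/15, 1/15] . pi = 0
  [2/5, 1/15, -14/15, 2/15, 2/15] . pi = 0
  [2/15, 2/15, 2/15, -4/5, 2/15] . pi = 0
  [1, 1, 1, 1, 1] . pi = 1

Solving yields:
  pi_A = 101/357
  pi_B = 18/119
  pi_C = 19/102
  pi_D = 1/7
  pi_E = 169/714

Verification (pi * P):
  101/357*2/15 + 18/119*4/15 + 19/102*1/5 + 1/7*2/5 + 169/714*7/15 = 101/357 = pi_A  (ok)
  101/357*1/15 + 18/119*2/15 + 19/102*7/15 + 1/7*1/15 + 169/714*1/15 = 18/119 = pi_B  (ok)
  101/357*2/5 + 18/119*1/15 + 19/102*1/15 + 1/7*2/15 + 169/714*2/15 = 19/102 = pi_C  (ok)
  101/357*2/15 + 18/119*2/15 + 19/102*2/15 + 1/7*1/5 + 169/714*2/15 = 1/7 = pi_D  (ok)
  101/357*4/15 + 18/119*2/5 + 19/102*2/15 + 1/7*1/5 + 169/714*1/5 = 169/714 = pi_E  (ok)

Answer: 101/357 18/119 19/102 1/7 169/714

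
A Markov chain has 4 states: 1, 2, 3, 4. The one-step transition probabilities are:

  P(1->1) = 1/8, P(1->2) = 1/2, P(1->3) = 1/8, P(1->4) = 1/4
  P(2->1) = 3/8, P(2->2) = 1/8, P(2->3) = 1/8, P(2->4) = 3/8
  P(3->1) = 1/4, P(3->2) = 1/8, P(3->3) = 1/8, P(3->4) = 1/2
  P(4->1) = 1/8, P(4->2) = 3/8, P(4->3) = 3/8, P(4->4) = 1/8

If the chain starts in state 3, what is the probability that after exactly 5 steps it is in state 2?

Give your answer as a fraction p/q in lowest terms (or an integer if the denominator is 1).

Computing P^5 by repeated multiplication:
P^1 =
  1: [1/8, 1/2, 1/8, 1/4]
  2: [3/8, 1/8, 1/8, 3/8]
  3: [1/4, 1/8, 1/8, 1/2]
  4: [1/8, 3/8, 3/8, 1/8]
P^2 =
  1: [17/64, 15/64, 3/16, 5/16]
  2: [11/64, 23/64, 7/32, 1/4]
  3: [11/64, 11/32, 1/4, 15/64]
  4: [17/64, 13/64, 5/32, 3/8]
P^3 =
  1: [53/256, 155/512, 13/64, 147/512]
  2: [31/128, 129/512, 3/16, 163/512]
  3: [31/128, 127/512, 47/256, 167/512]
  4: [25/128, 163/512, 7/32, 137/512]
P^4 =
  1: [463/2048, 281/1024, 403/2048, 155/512]
  2: [433/2048, 605/2048, 419/2048, 591/2048]
  3: [215/1024, 609/2048, 423/2048, 293/1024]
  4: [475/2048, 543/2048, 393/2048, 637/2048]
P^5 =
  1: [3575/16384, 4677/16384, 411/2048, 1211/4096]
  2: [3677/16384, 4529/16384, 1615/8192, 1237/4096]
  3: [3689/16384, 2255/8192, 805/4096, 4965/16384]
  4: [3527/16384, 4747/16384, 1661/8192, 1197/4096]

(P^5)[3 -> 2] = 2255/8192

Answer: 2255/8192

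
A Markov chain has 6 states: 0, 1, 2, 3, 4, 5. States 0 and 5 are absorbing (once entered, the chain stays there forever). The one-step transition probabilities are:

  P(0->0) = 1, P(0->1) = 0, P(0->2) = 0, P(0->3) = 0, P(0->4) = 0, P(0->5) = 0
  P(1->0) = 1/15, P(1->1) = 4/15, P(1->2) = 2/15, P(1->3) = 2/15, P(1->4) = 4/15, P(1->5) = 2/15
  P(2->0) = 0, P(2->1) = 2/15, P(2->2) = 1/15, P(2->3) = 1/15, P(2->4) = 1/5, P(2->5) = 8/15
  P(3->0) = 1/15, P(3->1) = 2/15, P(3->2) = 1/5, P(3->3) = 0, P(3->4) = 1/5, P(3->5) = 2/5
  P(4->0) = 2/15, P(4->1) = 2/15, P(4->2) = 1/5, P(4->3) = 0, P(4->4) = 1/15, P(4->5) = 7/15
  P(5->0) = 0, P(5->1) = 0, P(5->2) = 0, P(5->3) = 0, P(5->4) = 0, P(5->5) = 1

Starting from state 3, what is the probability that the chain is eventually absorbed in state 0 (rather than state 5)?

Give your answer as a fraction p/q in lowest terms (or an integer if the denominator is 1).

Answer: 5/34

Derivation:
Let a_i = P(absorbed in 0 | start in state i).
Boundary conditions: a_0 = 1, a_5 = 0.
For each transient state i, a_i = sum_j P(i->j) * a_j:
  a_1 = 1/15*a_0 + 4/15*a_1 + 2/15*a_2 + 2/15*a_3 + 4/15*a_4 + 2/15*a_5
  a_2 = 0*a_0 + 2/15*a_1 + 1/15*a_2 + 1/15*a_3 + 1/5*a_4 + 8/15*a_5
  a_3 = 1/15*a_0 + 2/15*a_1 + 1/5*a_2 + 0*a_3 + 1/5*a_4 + 2/5*a_5
  a_4 = 2/15*a_0 + 2/15*a_1 + 1/5*a_2 + 0*a_3 + 1/15*a_4 + 7/15*a_5

Substituting a_0 = 1 and a_5 = 0, rearrange to (I - Q) a = r where r[i] = P(i -> 0):
  [11/15, -2/15, -2/15, -4/15] . (a_1, a_2, a_3, a_4) = 1/15
  [-2/15, 14/15, -1/15, -1/5] . (a_1, a_2, a_3, a_4) = 0
  [-2/15, -1/5, 1, -1/5] . (a_1, a_2, a_3, a_4) = 1/15
  [-2/15, -1/5, 0, 14/15] . (a_1, a_2, a_3, a_4) = 2/15

Solving yields:
  a_1 = 58/289
  a_2 = 23/289
  a_3 = 5/34
  a_4 = 109/578

Starting state is 3, so the absorption probability is a_3 = 5/34.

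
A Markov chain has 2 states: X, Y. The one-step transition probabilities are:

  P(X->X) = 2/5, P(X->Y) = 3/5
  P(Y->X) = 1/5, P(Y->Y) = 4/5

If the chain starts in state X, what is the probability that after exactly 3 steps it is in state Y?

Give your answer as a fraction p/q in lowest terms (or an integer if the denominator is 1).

Computing P^3 by repeated multiplication:
P^1 =
  X: [2/5, 3/5]
  Y: [1/5, 4/5]
P^2 =
  X: [7/25, 18/25]
  Y: [6/25, 19/25]
P^3 =
  X: [32/125, 93/125]
  Y: [31/125, 94/125]

(P^3)[X -> Y] = 93/125

Answer: 93/125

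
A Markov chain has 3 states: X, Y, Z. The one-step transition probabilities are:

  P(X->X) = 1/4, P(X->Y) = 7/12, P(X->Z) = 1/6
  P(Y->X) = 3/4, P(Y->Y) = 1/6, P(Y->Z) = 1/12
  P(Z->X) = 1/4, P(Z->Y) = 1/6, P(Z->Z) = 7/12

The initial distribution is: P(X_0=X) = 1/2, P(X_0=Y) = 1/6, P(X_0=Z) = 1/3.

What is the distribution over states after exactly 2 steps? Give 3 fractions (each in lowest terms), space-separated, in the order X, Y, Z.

Propagating the distribution step by step (d_{t+1} = d_t * P):
d_0 = (X=1/2, Y=1/6, Z=1/3)
  d_1[X] = 1/2*1/4 + 1/6*3/4 + 1/3*1/4 = 1/3
  d_1[Y] = 1/2*7/12 + 1/6*1/6 + 1/3*1/6 = 3/8
  d_1[Z] = 1/2*1/6 + 1/6*1/12 + 1/3*7/12 = 7/24
d_1 = (X=1/3, Y=3/8, Z=7/24)
  d_2[X] = 1/3*1/4 + 3/8*3/4 + 7/24*1/4 = 7/16
  d_2[Y] = 1/3*7/12 + 3/8*1/6 + 7/24*1/6 = 11/36
  d_2[Z] = 1/3*1/6 + 3/8*1/12 + 7/24*7/12 = 37/144
d_2 = (X=7/16, Y=11/36, Z=37/144)

Answer: 7/16 11/36 37/144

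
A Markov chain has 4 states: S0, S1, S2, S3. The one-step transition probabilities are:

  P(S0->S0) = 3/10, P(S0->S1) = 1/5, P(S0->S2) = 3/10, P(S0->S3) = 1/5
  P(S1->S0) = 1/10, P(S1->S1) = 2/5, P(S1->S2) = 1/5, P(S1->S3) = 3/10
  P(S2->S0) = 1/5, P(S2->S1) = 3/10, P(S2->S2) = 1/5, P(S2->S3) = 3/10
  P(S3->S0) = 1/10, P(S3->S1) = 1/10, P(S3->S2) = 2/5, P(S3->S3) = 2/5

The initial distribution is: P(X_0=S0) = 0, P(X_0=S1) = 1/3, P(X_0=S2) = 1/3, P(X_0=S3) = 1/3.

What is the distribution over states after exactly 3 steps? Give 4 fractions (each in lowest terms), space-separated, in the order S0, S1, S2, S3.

Propagating the distribution step by step (d_{t+1} = d_t * P):
d_0 = (S0=0, S1=1/3, S2=1/3, S3=1/3)
  d_1[S0] = 0*3/10 + 1/3*1/10 + 1/3*1/5 + 1/3*1/10 = 2/15
  d_1[S1] = 0*1/5 + 1/3*2/5 + 1/3*3/10 + 1/3*1/10 = 4/15
  d_1[S2] = 0*3/10 + 1/3*1/5 + 1/3*1/5 + 1/3*2/5 = 4/15
  d_1[S3] = 0*1/5 + 1/3*3/10 + 1/3*3/10 + 1/3*2/5 = 1/3
d_1 = (S0=2/15, S1=4/15, S2=4/15, S3=1/3)
  d_2[S0] = 2/15*3/10 + 4/15*1/10 + 4/15*1/5 + 1/3*1/10 = 23/150
  d_2[S1] = 2/15*1/5 + 4/15*2/5 + 4/15*3/10 + 1/3*1/10 = 37/150
  d_2[S2] = 2/15*3/10 + 4/15*1/5 + 4/15*1/5 + 1/3*2/5 = 7/25
  d_2[S3] = 2/15*1/5 + 4/15*3/10 + 4/15*3/10 + 1/3*2/5 = 8/25
d_2 = (S0=23/150, S1=37/150, S2=7/25, S3=8/25)
  d_3[S0] = 23/150*3/10 + 37/150*1/10 + 7/25*1/5 + 8/25*1/10 = 119/750
  d_3[S1] = 23/150*1/5 + 37/150*2/5 + 7/25*3/10 + 8/25*1/10 = 92/375
  d_3[S2] = 23/150*3/10 + 37/150*1/5 + 7/25*1/5 + 8/25*2/5 = 419/1500
  d_3[S3] = 23/150*1/5 + 37/150*3/10 + 7/25*3/10 + 8/25*2/5 = 19/60
d_3 = (S0=119/750, S1=92/375, S2=419/1500, S3=19/60)

Answer: 119/750 92/375 419/1500 19/60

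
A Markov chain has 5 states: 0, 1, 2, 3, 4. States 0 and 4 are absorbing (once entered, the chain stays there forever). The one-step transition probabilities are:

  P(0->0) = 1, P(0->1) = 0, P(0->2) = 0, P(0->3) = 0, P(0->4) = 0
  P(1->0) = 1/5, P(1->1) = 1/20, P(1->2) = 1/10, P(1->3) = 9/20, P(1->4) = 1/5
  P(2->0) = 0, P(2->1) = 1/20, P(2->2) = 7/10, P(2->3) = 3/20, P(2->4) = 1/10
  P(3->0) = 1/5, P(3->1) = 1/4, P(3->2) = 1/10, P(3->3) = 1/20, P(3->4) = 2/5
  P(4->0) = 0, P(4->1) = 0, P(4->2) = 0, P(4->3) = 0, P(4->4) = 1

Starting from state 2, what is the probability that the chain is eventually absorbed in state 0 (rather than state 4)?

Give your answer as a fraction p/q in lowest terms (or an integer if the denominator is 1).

Let a_i = P(absorbed in 0 | start in state i).
Boundary conditions: a_0 = 1, a_4 = 0.
For each transient state i, a_i = sum_j P(i->j) * a_j:
  a_1 = 1/5*a_0 + 1/20*a_1 + 1/10*a_2 + 9/20*a_3 + 1/5*a_4
  a_2 = 0*a_0 + 1/20*a_1 + 7/10*a_2 + 3/20*a_3 + 1/10*a_4
  a_3 = 1/5*a_0 + 1/4*a_1 + 1/10*a_2 + 1/20*a_3 + 2/5*a_4

Substituting a_0 = 1 and a_4 = 0, rearrange to (I - Q) a = r where r[i] = P(i -> 0):
  [19/20, -1/10, -9/20] . (a_1, a_2, a_3) = 1/5
  [-1/20, 3/10, -3/20] . (a_1, a_2, a_3) = 0
  [-1/4, -1/10, 19/20] . (a_1, a_2, a_3) = 1/5

Solving yields:
  a_1 = 21/53
  a_2 = 25/106
  a_3 = 18/53

Starting state is 2, so the absorption probability is a_2 = 25/106.

Answer: 25/106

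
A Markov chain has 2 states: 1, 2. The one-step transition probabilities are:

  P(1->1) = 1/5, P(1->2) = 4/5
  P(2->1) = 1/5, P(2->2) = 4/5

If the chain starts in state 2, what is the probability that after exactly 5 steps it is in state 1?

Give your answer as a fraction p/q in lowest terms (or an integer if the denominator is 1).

Computing P^5 by repeated multiplication:
P^1 =
  1: [1/5, 4/5]
  2: [1/5, 4/5]
P^2 =
  1: [1/5, 4/5]
  2: [1/5, 4/5]
P^3 =
  1: [1/5, 4/5]
  2: [1/5, 4/5]
P^4 =
  1: [1/5, 4/5]
  2: [1/5, 4/5]
P^5 =
  1: [1/5, 4/5]
  2: [1/5, 4/5]

(P^5)[2 -> 1] = 1/5

Answer: 1/5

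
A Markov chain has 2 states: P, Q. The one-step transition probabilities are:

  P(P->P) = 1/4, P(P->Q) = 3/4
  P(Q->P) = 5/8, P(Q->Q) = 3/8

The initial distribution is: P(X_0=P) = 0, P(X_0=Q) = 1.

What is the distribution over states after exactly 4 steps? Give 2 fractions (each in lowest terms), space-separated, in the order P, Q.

Answer: 1825/4096 2271/4096

Derivation:
Propagating the distribution step by step (d_{t+1} = d_t * P):
d_0 = (P=0, Q=1)
  d_1[P] = 0*1/4 + 1*5/8 = 5/8
  d_1[Q] = 0*3/4 + 1*3/8 = 3/8
d_1 = (P=5/8, Q=3/8)
  d_2[P] = 5/8*1/4 + 3/8*5/8 = 25/64
  d_2[Q] = 5/8*3/4 + 3/8*3/8 = 39/64
d_2 = (P=25/64, Q=39/64)
  d_3[P] = 25/64*1/4 + 39/64*5/8 = 245/512
  d_3[Q] = 25/64*3/4 + 39/64*3/8 = 267/512
d_3 = (P=245/512, Q=267/512)
  d_4[P] = 245/512*1/4 + 267/512*5/8 = 1825/4096
  d_4[Q] = 245/512*3/4 + 267/512*3/8 = 2271/4096
d_4 = (P=1825/4096, Q=2271/4096)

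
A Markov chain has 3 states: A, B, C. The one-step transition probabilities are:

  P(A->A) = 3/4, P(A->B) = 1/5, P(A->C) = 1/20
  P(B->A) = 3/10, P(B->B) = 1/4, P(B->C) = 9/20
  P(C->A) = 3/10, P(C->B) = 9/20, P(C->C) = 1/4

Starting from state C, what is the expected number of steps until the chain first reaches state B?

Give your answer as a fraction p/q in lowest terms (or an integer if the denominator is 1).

Answer: 220/69

Derivation:
Let h_i = expected steps to first reach B from state i.
Boundary: h_B = 0.
First-step equations for the other states:
  h_A = 1 + 3/4*h_A + 1/5*h_B + 1/20*h_C
  h_C = 1 + 3/10*h_A + 9/20*h_B + 1/4*h_C

Substituting h_B = 0 and rearranging gives the linear system (I - Q) h = 1:
  [1/4, -1/20] . (h_A, h_C) = 1
  [-3/10, 3/4] . (h_A, h_C) = 1

Solving yields:
  h_A = 320/69
  h_C = 220/69

Starting state is C, so the expected hitting time is h_C = 220/69.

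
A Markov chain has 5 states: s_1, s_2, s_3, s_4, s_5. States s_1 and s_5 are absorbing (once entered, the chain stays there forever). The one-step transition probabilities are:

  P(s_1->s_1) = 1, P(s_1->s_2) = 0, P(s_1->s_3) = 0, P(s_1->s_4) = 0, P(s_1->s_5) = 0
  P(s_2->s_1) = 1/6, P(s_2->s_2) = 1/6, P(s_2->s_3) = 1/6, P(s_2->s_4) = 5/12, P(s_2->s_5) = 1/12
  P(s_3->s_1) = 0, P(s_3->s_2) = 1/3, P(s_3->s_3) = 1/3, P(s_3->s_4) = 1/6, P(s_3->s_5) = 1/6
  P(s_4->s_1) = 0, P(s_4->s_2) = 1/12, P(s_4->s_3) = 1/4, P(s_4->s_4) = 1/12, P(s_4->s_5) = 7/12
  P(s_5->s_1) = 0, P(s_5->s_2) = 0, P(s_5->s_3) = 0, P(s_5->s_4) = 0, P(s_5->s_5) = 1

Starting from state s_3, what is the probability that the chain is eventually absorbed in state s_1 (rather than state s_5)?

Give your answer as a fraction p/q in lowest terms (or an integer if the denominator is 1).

Answer: 23/157

Derivation:
Let a_i = P(absorbed in s_1 | start in state i).
Boundary conditions: a_s_1 = 1, a_s_5 = 0.
For each transient state i, a_i = sum_j P(i->j) * a_j:
  a_s_2 = 1/6*a_s_1 + 1/6*a_s_2 + 1/6*a_s_3 + 5/12*a_s_4 + 1/12*a_s_5
  a_s_3 = 0*a_s_1 + 1/3*a_s_2 + 1/3*a_s_3 + 1/6*a_s_4 + 1/6*a_s_5
  a_s_4 = 0*a_s_1 + 1/12*a_s_2 + 1/4*a_s_3 + 1/12*a_s_4 + 7/12*a_s_5

Substituting a_s_1 = 1 and a_s_5 = 0, rearrange to (I - Q) a = r where r[i] = P(i -> s_1):
  [5/6, -1/6, -5/12] . (a_s_2, a_s_3, a_s_4) = 1/6
  [-1/3, 2/3, -1/6] . (a_s_2, a_s_3, a_s_4) = 0
  [-1/12, -1/4, 11/12] . (a_s_2, a_s_3, a_s_4) = 0

Solving yields:
  a_s_2 = 41/157
  a_s_3 = 23/157
  a_s_4 = 10/157

Starting state is s_3, so the absorption probability is a_s_3 = 23/157.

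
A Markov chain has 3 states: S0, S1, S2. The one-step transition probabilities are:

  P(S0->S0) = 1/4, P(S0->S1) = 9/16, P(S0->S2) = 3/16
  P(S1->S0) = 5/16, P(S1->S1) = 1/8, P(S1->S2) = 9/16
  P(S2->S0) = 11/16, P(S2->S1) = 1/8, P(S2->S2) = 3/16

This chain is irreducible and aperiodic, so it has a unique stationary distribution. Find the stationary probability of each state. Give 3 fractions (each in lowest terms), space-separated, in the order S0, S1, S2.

The stationary distribution satisfies pi = pi * P, i.e.:
  pi_S0 = 1/4*pi_S0 + 5/16*pi_S1 + 11/16*pi_S2
  pi_S1 = 9/16*pi_S0 + 1/8*pi_S1 + 1/8*pi_S2
  pi_S2 = 3/16*pi_S0 + 9/16*pi_S1 + 3/16*pi_S2
with normalization: pi_S0 + pi_S1 + pi_S2 = 1.

Using the first 2 balance equations plus normalization, the linear system A*pi = b is:
  [-3/4, 5/16, 11/16] . pi = 0
  [9/16, -7/8, 1/8] . pi = 0
  [1, 1, 1] . pi = 1

Solving yields:
  pi_S0 = 2/5
  pi_S1 = 3/10
  pi_S2 = 3/10

Verification (pi * P):
  2/5*1/4 + 3/10*5/16 + 3/10*11/16 = 2/5 = pi_S0  (ok)
  2/5*9/16 + 3/10*1/8 + 3/10*1/8 = 3/10 = pi_S1  (ok)
  2/5*3/16 + 3/10*9/16 + 3/10*3/16 = 3/10 = pi_S2  (ok)

Answer: 2/5 3/10 3/10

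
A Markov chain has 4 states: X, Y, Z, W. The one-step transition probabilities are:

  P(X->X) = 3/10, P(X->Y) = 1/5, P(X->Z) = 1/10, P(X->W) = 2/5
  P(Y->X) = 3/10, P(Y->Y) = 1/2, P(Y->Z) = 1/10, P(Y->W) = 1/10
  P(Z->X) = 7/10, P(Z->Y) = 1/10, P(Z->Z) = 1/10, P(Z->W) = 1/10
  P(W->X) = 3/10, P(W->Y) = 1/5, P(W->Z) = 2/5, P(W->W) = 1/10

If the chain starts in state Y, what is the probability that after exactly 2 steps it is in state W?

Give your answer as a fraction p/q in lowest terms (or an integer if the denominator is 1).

Answer: 19/100

Derivation:
Computing P^2 by repeated multiplication:
P^1 =
  X: [3/10, 1/5, 1/10, 2/5]
  Y: [3/10, 1/2, 1/10, 1/10]
  Z: [7/10, 1/10, 1/10, 1/10]
  W: [3/10, 1/5, 2/5, 1/10]
P^2 =
  X: [17/50, 1/4, 11/50, 19/100]
  Y: [17/50, 17/50, 13/100, 19/100]
  Z: [17/50, 11/50, 13/100, 31/100]
  W: [23/50, 11/50, 13/100, 19/100]

(P^2)[Y -> W] = 19/100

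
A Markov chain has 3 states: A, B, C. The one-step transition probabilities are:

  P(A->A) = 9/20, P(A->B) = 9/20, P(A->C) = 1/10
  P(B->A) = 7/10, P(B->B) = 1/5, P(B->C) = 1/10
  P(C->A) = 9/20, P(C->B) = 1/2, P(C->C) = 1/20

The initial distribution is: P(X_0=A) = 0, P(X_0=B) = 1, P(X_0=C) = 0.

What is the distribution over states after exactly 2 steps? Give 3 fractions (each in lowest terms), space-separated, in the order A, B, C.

Propagating the distribution step by step (d_{t+1} = d_t * P):
d_0 = (A=0, B=1, C=0)
  d_1[A] = 0*9/20 + 1*7/10 + 0*9/20 = 7/10
  d_1[B] = 0*9/20 + 1*1/5 + 0*1/2 = 1/5
  d_1[C] = 0*1/10 + 1*1/10 + 0*1/20 = 1/10
d_1 = (A=7/10, B=1/5, C=1/10)
  d_2[A] = 7/10*9/20 + 1/5*7/10 + 1/10*9/20 = 1/2
  d_2[B] = 7/10*9/20 + 1/5*1/5 + 1/10*1/2 = 81/200
  d_2[C] = 7/10*1/10 + 1/5*1/10 + 1/10*1/20 = 19/200
d_2 = (A=1/2, B=81/200, C=19/200)

Answer: 1/2 81/200 19/200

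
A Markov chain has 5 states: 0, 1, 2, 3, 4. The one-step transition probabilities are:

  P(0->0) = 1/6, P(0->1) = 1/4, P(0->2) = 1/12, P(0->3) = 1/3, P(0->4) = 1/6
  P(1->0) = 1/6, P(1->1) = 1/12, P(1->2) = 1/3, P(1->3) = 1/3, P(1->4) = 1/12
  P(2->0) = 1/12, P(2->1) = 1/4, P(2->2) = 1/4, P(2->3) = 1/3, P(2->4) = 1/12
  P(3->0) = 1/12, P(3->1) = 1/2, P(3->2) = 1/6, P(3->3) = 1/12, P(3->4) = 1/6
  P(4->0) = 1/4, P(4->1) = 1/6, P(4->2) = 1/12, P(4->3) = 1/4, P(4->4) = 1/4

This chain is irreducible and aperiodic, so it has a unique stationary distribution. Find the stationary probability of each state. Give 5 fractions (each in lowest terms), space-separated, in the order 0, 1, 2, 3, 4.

The stationary distribution satisfies pi = pi * P, i.e.:
  pi_0 = 1/6*pi_0 + 1/6*pi_1 + 1/12*pi_2 + 1/12*pi_3 + 1/4*pi_4
  pi_1 = 1/4*pi_0 + 1/12*pi_1 + 1/4*pi_2 + 1/2*pi_3 + 1/6*pi_4
  pi_2 = 1/12*pi_0 + 1/3*pi_1 + 1/4*pi_2 + 1/6*pi_3 + 1/12*pi_4
  pi_3 = 1/3*pi_0 + 1/3*pi_1 + 1/3*pi_2 + 1/12*pi_3 + 1/4*pi_4
  pi_4 = 1/6*pi_0 + 1/12*pi_1 + 1/12*pi_2 + 1/6*pi_3 + 1/4*pi_4
with normalization: pi_0 + pi_1 + pi_2 + pi_3 + pi_4 = 1.

Using the first 4 balance equations plus normalization, the linear system A*pi = b is:
  [-5/6, 1/6, 1/12, 1/12, 1/4] . pi = 0
  [1/4, -11/12, 1/4, 1/2, 1/6] . pi = 0
  [1/12, 1/3, -3/4, 1/6, 1/12] . pi = 0
  [1/3, 1/3, 1/3, -11/12, 1/4] . pi = 0
  [1, 1, 1, 1, 1] . pi = 1

Solving yields:
  pi_0 = 3197/22852
  pi_1 = 5929/22852
  pi_2 = 1163/5713
  pi_3 = 5881/22852
  pi_4 = 3193/22852

Verification (pi * P):
  3197/22852*1/6 + 5929/22852*1/6 + 1163/5713*1/12 + 5881/22852*1/12 + 3193/22852*1/4 = 3197/22852 = pi_0  (ok)
  3197/22852*1/4 + 5929/22852*1/12 + 1163/5713*1/4 + 5881/22852*1/2 + 3193/22852*1/6 = 5929/22852 = pi_1  (ok)
  3197/22852*1/12 + 5929/22852*1/3 + 1163/5713*1/4 + 5881/22852*1/6 + 3193/22852*1/12 = 1163/5713 = pi_2  (ok)
  3197/22852*1/3 + 5929/22852*1/3 + 1163/5713*1/3 + 5881/22852*1/12 + 3193/22852*1/4 = 5881/22852 = pi_3  (ok)
  3197/22852*1/6 + 5929/22852*1/12 + 1163/5713*1/12 + 5881/22852*1/6 + 3193/22852*1/4 = 3193/22852 = pi_4  (ok)

Answer: 3197/22852 5929/22852 1163/5713 5881/22852 3193/22852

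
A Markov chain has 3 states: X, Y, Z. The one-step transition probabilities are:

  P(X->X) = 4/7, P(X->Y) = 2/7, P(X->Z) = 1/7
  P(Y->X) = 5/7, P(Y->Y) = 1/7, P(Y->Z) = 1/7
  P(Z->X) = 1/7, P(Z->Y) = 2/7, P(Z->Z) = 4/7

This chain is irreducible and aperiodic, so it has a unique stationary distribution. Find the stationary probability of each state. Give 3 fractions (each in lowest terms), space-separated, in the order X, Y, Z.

The stationary distribution satisfies pi = pi * P, i.e.:
  pi_X = 4/7*pi_X + 5/7*pi_Y + 1/7*pi_Z
  pi_Y = 2/7*pi_X + 1/7*pi_Y + 2/7*pi_Z
  pi_Z = 1/7*pi_X + 1/7*pi_Y + 4/7*pi_Z
with normalization: pi_X + pi_Y + pi_Z = 1.

Using the first 2 balance equations plus normalization, the linear system A*pi = b is:
  [-3/7, 5/7, 1/7] . pi = 0
  [2/7, -6/7, 2/7] . pi = 0
  [1, 1, 1] . pi = 1

Solving yields:
  pi_X = 1/2
  pi_Y = 1/4
  pi_Z = 1/4

Verification (pi * P):
  1/2*4/7 + 1/4*5/7 + 1/4*1/7 = 1/2 = pi_X  (ok)
  1/2*2/7 + 1/4*1/7 + 1/4*2/7 = 1/4 = pi_Y  (ok)
  1/2*1/7 + 1/4*1/7 + 1/4*4/7 = 1/4 = pi_Z  (ok)

Answer: 1/2 1/4 1/4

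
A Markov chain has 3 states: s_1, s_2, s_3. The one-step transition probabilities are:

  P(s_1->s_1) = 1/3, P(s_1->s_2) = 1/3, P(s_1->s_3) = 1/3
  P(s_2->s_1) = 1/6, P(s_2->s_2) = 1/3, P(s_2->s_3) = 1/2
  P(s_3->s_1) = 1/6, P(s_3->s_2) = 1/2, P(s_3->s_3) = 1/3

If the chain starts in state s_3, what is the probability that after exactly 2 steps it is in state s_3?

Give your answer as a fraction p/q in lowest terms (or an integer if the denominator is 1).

Computing P^2 by repeated multiplication:
P^1 =
  s_1: [1/3, 1/3, 1/3]
  s_2: [1/6, 1/3, 1/2]
  s_3: [1/6, 1/2, 1/3]
P^2 =
  s_1: [2/9, 7/18, 7/18]
  s_2: [7/36, 5/12, 7/18]
  s_3: [7/36, 7/18, 5/12]

(P^2)[s_3 -> s_3] = 5/12

Answer: 5/12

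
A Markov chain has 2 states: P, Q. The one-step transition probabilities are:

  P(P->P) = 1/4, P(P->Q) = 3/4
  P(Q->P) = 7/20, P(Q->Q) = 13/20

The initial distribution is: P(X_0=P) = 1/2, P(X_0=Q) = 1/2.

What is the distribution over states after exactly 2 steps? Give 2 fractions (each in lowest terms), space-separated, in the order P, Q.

Propagating the distribution step by step (d_{t+1} = d_t * P):
d_0 = (P=1/2, Q=1/2)
  d_1[P] = 1/2*1/4 + 1/2*7/20 = 3/10
  d_1[Q] = 1/2*3/4 + 1/2*13/20 = 7/10
d_1 = (P=3/10, Q=7/10)
  d_2[P] = 3/10*1/4 + 7/10*7/20 = 8/25
  d_2[Q] = 3/10*3/4 + 7/10*13/20 = 17/25
d_2 = (P=8/25, Q=17/25)

Answer: 8/25 17/25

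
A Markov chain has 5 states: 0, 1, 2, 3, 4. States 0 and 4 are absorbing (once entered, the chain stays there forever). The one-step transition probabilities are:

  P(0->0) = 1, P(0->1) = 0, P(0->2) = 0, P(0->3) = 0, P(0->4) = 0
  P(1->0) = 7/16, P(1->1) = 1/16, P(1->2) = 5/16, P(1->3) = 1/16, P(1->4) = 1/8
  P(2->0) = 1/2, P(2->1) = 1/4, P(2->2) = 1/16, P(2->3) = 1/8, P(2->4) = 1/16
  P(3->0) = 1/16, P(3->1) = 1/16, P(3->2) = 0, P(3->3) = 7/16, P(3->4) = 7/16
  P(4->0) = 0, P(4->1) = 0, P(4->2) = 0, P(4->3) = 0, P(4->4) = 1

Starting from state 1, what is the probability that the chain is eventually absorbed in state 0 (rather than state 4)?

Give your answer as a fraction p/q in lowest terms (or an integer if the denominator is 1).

Let a_i = P(absorbed in 0 | start in state i).
Boundary conditions: a_0 = 1, a_4 = 0.
For each transient state i, a_i = sum_j P(i->j) * a_j:
  a_1 = 7/16*a_0 + 1/16*a_1 + 5/16*a_2 + 1/16*a_3 + 1/8*a_4
  a_2 = 1/2*a_0 + 1/4*a_1 + 1/16*a_2 + 1/8*a_3 + 1/16*a_4
  a_3 = 1/16*a_0 + 1/16*a_1 + 0*a_2 + 7/16*a_3 + 7/16*a_4

Substituting a_0 = 1 and a_4 = 0, rearrange to (I - Q) a = r where r[i] = P(i -> 0):
  [15/16, -5/16, -1/16] . (a_1, a_2, a_3) = 7/16
  [-1/4, 15/16, -1/8] . (a_1, a_2, a_3) = 1/2
  [-1/16, 0, 9/16] . (a_1, a_2, a_3) = 1/16

Solving yields:
  a_1 = 19/26
  a_2 = 49/65
  a_3 = 5/26

Starting state is 1, so the absorption probability is a_1 = 19/26.

Answer: 19/26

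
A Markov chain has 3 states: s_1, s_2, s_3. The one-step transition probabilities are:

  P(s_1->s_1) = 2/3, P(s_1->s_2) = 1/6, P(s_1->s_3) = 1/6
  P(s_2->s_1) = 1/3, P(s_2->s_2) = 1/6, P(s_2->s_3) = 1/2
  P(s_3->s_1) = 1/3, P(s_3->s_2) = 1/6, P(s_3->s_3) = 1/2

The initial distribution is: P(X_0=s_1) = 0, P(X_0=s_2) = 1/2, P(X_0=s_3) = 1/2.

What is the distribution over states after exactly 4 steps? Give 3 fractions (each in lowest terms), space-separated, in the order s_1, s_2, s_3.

Answer: 40/81 1/6 55/162

Derivation:
Propagating the distribution step by step (d_{t+1} = d_t * P):
d_0 = (s_1=0, s_2=1/2, s_3=1/2)
  d_1[s_1] = 0*2/3 + 1/2*1/3 + 1/2*1/3 = 1/3
  d_1[s_2] = 0*1/6 + 1/2*1/6 + 1/2*1/6 = 1/6
  d_1[s_3] = 0*1/6 + 1/2*1/2 + 1/2*1/2 = 1/2
d_1 = (s_1=1/3, s_2=1/6, s_3=1/2)
  d_2[s_1] = 1/3*2/3 + 1/6*1/3 + 1/2*1/3 = 4/9
  d_2[s_2] = 1/3*1/6 + 1/6*1/6 + 1/2*1/6 = 1/6
  d_2[s_3] = 1/3*1/6 + 1/6*1/2 + 1/2*1/2 = 7/18
d_2 = (s_1=4/9, s_2=1/6, s_3=7/18)
  d_3[s_1] = 4/9*2/3 + 1/6*1/3 + 7/18*1/3 = 13/27
  d_3[s_2] = 4/9*1/6 + 1/6*1/6 + 7/18*1/6 = 1/6
  d_3[s_3] = 4/9*1/6 + 1/6*1/2 + 7/18*1/2 = 19/54
d_3 = (s_1=13/27, s_2=1/6, s_3=19/54)
  d_4[s_1] = 13/27*2/3 + 1/6*1/3 + 19/54*1/3 = 40/81
  d_4[s_2] = 13/27*1/6 + 1/6*1/6 + 19/54*1/6 = 1/6
  d_4[s_3] = 13/27*1/6 + 1/6*1/2 + 19/54*1/2 = 55/162
d_4 = (s_1=40/81, s_2=1/6, s_3=55/162)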